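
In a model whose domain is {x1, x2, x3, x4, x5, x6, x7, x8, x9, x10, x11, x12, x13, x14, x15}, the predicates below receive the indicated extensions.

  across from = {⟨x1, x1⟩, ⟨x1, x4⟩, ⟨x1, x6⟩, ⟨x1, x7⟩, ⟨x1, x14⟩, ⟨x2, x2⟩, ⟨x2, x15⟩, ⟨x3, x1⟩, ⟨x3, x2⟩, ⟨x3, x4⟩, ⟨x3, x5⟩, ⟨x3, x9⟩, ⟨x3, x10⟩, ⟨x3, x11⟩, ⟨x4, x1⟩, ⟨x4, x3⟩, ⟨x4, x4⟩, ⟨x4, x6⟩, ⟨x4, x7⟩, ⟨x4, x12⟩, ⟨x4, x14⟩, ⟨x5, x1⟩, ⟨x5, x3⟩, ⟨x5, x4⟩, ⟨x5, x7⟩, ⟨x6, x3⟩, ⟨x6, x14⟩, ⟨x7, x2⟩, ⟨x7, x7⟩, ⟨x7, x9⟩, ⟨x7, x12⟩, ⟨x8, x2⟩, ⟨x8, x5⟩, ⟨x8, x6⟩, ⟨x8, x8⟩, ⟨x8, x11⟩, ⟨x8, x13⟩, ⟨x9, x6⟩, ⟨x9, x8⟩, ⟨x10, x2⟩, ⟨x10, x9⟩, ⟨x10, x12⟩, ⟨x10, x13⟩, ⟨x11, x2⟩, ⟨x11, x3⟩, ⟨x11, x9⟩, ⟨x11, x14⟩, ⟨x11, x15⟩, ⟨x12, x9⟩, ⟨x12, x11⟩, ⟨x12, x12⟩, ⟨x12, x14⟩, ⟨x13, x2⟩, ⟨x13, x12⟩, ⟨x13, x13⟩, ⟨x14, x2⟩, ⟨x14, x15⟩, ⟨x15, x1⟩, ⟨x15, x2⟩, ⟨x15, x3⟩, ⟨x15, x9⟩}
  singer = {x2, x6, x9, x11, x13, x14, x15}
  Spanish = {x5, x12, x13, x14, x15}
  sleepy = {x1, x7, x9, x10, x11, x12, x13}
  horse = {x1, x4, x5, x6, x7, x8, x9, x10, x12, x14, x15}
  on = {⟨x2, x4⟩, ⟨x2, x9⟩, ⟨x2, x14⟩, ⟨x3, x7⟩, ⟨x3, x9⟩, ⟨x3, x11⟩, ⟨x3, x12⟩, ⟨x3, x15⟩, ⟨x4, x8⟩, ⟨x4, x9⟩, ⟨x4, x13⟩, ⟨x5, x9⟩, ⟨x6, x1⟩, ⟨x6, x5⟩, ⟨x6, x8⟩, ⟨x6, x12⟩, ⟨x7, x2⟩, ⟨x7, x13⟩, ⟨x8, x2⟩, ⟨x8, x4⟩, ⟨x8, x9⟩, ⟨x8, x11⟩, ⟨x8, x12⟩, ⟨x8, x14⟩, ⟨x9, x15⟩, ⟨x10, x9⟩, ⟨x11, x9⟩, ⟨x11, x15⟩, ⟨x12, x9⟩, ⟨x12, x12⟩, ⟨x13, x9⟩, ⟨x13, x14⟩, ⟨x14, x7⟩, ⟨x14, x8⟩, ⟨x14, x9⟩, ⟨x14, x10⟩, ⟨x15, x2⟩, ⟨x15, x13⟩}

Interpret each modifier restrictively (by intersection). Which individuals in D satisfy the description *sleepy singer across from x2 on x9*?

⟦across from x2⟧ = {x : ⟨x, x2⟩ ∈ ⟦across from⟧} = {x2, x3, x7, x8, x10, x11, x13, x14, x15}
⟦on x9⟧ = {x : ⟨x, x9⟩ ∈ ⟦on⟧} = {x2, x3, x4, x5, x8, x10, x11, x12, x13, x14}
⟦singer⟧ = {x2, x6, x9, x11, x13, x14, x15}
… ∩ ⟦across from x2⟧ = {x2, x6, x9, x11, x13, x14, x15} ∩ {x2, x3, x7, x8, x10, x11, x13, x14, x15} = {x2, x11, x13, x14, x15}
… ∩ ⟦on x9⟧ = {x2, x11, x13, x14, x15} ∩ {x2, x3, x4, x5, x8, x10, x11, x12, x13, x14} = {x2, x11, x13, x14}
… ∩ ⟦sleepy⟧ = {x2, x11, x13, x14} ∩ {x1, x7, x9, x10, x11, x12, x13} = {x11, x13}
So ⟦sleepy singer across from x2 on x9⟧ = {x11, x13}.

{x11, x13}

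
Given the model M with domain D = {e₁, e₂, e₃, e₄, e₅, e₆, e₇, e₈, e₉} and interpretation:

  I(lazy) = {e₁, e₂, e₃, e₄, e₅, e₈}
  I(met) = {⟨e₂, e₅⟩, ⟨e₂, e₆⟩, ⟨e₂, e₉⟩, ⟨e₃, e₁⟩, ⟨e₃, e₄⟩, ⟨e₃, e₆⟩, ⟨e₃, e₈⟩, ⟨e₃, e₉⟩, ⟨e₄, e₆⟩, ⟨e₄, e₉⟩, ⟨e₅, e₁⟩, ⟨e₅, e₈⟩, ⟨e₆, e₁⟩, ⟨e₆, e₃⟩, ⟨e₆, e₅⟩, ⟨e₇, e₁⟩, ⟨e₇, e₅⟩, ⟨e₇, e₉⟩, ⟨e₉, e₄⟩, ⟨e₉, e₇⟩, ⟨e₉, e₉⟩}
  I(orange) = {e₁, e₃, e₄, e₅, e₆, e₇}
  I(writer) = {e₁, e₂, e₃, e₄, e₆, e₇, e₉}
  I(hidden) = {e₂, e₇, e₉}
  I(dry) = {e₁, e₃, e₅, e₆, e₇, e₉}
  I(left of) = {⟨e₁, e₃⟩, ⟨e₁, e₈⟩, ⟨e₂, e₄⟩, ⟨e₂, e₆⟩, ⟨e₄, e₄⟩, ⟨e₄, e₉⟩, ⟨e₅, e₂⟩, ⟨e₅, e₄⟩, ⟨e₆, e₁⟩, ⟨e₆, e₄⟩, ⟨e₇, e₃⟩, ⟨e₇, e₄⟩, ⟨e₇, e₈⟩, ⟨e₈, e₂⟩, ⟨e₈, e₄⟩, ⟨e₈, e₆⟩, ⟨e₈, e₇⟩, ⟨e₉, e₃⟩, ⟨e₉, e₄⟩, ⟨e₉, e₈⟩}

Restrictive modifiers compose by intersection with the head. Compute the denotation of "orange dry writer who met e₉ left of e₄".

⟦who met e₉⟧ = {x : ⟨x, e₉⟩ ∈ ⟦met⟧} = {e₂, e₃, e₄, e₇, e₉}
⟦left of e₄⟧ = {x : ⟨x, e₄⟩ ∈ ⟦left of⟧} = {e₂, e₄, e₅, e₆, e₇, e₈, e₉}
⟦writer⟧ = {e₁, e₂, e₃, e₄, e₆, e₇, e₉}
… ∩ ⟦who met e₉⟧ = {e₁, e₂, e₃, e₄, e₆, e₇, e₉} ∩ {e₂, e₃, e₄, e₇, e₉} = {e₂, e₃, e₄, e₇, e₉}
… ∩ ⟦left of e₄⟧ = {e₂, e₃, e₄, e₇, e₉} ∩ {e₂, e₄, e₅, e₆, e₇, e₈, e₉} = {e₂, e₄, e₇, e₉}
… ∩ ⟦orange⟧ = {e₂, e₄, e₇, e₉} ∩ {e₁, e₃, e₄, e₅, e₆, e₇} = {e₄, e₇}
… ∩ ⟦dry⟧ = {e₄, e₇} ∩ {e₁, e₃, e₅, e₆, e₇, e₉} = {e₇}
So ⟦orange dry writer who met e₉ left of e₄⟧ = {e₇}.

{e₇}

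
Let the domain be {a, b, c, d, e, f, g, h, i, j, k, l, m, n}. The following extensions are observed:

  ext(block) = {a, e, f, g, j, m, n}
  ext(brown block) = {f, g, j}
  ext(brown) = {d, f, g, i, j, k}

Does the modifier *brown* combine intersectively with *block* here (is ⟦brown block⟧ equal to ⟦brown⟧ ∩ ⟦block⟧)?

yes

⟦brown⟧ ∩ ⟦block⟧ = {d, f, g, i, j, k} ∩ {a, e, f, g, j, m, n} = {f, g, j}
Observed ⟦brown block⟧ = {f, g, j}.
These coincide, so the modifier is intersective here.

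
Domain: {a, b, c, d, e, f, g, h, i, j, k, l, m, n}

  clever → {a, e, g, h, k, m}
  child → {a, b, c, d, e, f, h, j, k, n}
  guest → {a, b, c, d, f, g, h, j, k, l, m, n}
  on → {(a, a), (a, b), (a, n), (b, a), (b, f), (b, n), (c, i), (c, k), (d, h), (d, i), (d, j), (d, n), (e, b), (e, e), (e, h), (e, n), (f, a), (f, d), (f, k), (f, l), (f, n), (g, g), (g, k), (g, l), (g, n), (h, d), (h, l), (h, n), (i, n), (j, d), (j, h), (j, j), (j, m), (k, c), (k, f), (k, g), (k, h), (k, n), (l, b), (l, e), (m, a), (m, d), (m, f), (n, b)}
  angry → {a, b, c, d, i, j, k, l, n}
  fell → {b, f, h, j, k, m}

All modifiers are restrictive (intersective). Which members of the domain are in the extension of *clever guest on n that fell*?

{h, k}

⟦on n⟧ = {x : ⟨x, n⟩ ∈ ⟦on⟧} = {a, b, d, e, f, g, h, i, k}
⟦that fell⟧ = ⟦fell⟧ = {b, f, h, j, k, m}
⟦guest⟧ = {a, b, c, d, f, g, h, j, k, l, m, n}
… ∩ ⟦on n⟧ = {a, b, c, d, f, g, h, j, k, l, m, n} ∩ {a, b, d, e, f, g, h, i, k} = {a, b, d, f, g, h, k}
… ∩ ⟦that fell⟧ = {a, b, d, f, g, h, k} ∩ {b, f, h, j, k, m} = {b, f, h, k}
… ∩ ⟦clever⟧ = {b, f, h, k} ∩ {a, e, g, h, k, m} = {h, k}
So ⟦clever guest on n that fell⟧ = {h, k}.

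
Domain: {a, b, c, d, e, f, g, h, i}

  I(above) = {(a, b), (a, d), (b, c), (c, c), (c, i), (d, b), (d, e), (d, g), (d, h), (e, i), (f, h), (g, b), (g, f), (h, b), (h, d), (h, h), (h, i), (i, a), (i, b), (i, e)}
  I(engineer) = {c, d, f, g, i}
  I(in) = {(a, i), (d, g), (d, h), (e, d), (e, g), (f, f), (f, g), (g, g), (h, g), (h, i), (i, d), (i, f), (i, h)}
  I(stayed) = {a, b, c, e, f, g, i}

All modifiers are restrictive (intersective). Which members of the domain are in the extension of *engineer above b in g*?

{d, g}

⟦above b⟧ = {x : ⟨x, b⟩ ∈ ⟦above⟧} = {a, d, g, h, i}
⟦in g⟧ = {x : ⟨x, g⟩ ∈ ⟦in⟧} = {d, e, f, g, h}
⟦engineer⟧ = {c, d, f, g, i}
… ∩ ⟦above b⟧ = {c, d, f, g, i} ∩ {a, d, g, h, i} = {d, g, i}
… ∩ ⟦in g⟧ = {d, g, i} ∩ {d, e, f, g, h} = {d, g}
So ⟦engineer above b in g⟧ = {d, g}.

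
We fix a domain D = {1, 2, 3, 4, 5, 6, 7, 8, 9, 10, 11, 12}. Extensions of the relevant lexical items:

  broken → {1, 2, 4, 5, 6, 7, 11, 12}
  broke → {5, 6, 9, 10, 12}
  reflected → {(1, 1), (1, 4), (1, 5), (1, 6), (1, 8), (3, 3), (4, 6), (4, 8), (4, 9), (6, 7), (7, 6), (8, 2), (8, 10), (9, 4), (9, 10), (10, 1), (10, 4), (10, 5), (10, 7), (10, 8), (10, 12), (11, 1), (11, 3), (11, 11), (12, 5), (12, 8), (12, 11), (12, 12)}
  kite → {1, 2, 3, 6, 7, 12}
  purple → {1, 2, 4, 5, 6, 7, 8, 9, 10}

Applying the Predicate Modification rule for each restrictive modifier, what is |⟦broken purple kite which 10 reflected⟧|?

2

⟦which 10 reflected⟧ = {x : ⟨10, x⟩ ∈ ⟦reflected⟧} = {1, 4, 5, 7, 8, 12}
⟦kite⟧ = {1, 2, 3, 6, 7, 12}
… ∩ ⟦which 10 reflected⟧ = {1, 2, 3, 6, 7, 12} ∩ {1, 4, 5, 7, 8, 12} = {1, 7, 12}
… ∩ ⟦broken⟧ = {1, 7, 12} ∩ {1, 2, 4, 5, 6, 7, 11, 12} = {1, 7, 12}
… ∩ ⟦purple⟧ = {1, 7, 12} ∩ {1, 2, 4, 5, 6, 7, 8, 9, 10} = {1, 7}
⟦broken purple kite which 10 reflected⟧ = {1, 7}, so the cardinality is 2.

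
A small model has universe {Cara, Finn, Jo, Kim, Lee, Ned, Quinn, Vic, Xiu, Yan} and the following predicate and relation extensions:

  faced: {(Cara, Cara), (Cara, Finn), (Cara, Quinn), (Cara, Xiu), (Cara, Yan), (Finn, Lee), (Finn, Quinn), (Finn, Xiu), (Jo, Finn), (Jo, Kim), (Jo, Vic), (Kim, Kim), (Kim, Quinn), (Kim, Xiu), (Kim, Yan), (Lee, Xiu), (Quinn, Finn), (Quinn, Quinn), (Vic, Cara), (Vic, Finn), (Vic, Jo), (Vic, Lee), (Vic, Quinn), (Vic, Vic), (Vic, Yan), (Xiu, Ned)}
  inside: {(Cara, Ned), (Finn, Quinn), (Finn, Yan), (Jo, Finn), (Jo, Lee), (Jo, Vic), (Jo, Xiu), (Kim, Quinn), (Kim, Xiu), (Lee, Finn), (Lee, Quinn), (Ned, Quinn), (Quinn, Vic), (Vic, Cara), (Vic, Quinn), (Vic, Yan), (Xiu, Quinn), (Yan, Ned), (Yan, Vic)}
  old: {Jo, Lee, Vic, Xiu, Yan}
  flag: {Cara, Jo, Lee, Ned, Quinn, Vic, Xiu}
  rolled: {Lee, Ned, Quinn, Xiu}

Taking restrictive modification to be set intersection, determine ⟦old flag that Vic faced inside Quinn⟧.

{Lee, Vic}

⟦that Vic faced⟧ = {x : ⟨Vic, x⟩ ∈ ⟦faced⟧} = {Cara, Finn, Jo, Lee, Quinn, Vic, Yan}
⟦inside Quinn⟧ = {x : ⟨x, Quinn⟩ ∈ ⟦inside⟧} = {Finn, Kim, Lee, Ned, Vic, Xiu}
⟦flag⟧ = {Cara, Jo, Lee, Ned, Quinn, Vic, Xiu}
… ∩ ⟦that Vic faced⟧ = {Cara, Jo, Lee, Ned, Quinn, Vic, Xiu} ∩ {Cara, Finn, Jo, Lee, Quinn, Vic, Yan} = {Cara, Jo, Lee, Quinn, Vic}
… ∩ ⟦inside Quinn⟧ = {Cara, Jo, Lee, Quinn, Vic} ∩ {Finn, Kim, Lee, Ned, Vic, Xiu} = {Lee, Vic}
… ∩ ⟦old⟧ = {Lee, Vic} ∩ {Jo, Lee, Vic, Xiu, Yan} = {Lee, Vic}
So ⟦old flag that Vic faced inside Quinn⟧ = {Lee, Vic}.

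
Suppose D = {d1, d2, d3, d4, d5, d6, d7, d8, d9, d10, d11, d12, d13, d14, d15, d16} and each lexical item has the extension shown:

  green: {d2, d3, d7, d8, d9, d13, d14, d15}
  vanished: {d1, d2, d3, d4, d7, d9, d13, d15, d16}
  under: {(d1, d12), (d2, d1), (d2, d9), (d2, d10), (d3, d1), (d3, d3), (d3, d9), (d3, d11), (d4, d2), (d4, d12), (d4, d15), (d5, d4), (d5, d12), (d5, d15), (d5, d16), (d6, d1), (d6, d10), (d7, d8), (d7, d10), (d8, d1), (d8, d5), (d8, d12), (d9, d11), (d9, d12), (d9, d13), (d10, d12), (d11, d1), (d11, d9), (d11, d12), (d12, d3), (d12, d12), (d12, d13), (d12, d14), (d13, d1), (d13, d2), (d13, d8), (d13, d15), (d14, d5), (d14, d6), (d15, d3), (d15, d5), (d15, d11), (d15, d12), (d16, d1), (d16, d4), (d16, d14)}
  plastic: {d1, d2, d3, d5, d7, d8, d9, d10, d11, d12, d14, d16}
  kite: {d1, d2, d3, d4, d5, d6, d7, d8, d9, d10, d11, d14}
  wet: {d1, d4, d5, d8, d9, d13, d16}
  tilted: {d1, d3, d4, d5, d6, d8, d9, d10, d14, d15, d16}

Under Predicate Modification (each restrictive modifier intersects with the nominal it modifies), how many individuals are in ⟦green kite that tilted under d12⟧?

2

⟦that tilted⟧ = ⟦tilted⟧ = {d1, d3, d4, d5, d6, d8, d9, d10, d14, d15, d16}
⟦under d12⟧ = {x : ⟨x, d12⟩ ∈ ⟦under⟧} = {d1, d4, d5, d8, d9, d10, d11, d12, d15}
⟦kite⟧ = {d1, d2, d3, d4, d5, d6, d7, d8, d9, d10, d11, d14}
… ∩ ⟦that tilted⟧ = {d1, d2, d3, d4, d5, d6, d7, d8, d9, d10, d11, d14} ∩ {d1, d3, d4, d5, d6, d8, d9, d10, d14, d15, d16} = {d1, d3, d4, d5, d6, d8, d9, d10, d14}
… ∩ ⟦under d12⟧ = {d1, d3, d4, d5, d6, d8, d9, d10, d14} ∩ {d1, d4, d5, d8, d9, d10, d11, d12, d15} = {d1, d4, d5, d8, d9, d10}
… ∩ ⟦green⟧ = {d1, d4, d5, d8, d9, d10} ∩ {d2, d3, d7, d8, d9, d13, d14, d15} = {d8, d9}
⟦green kite that tilted under d12⟧ = {d8, d9}, so the cardinality is 2.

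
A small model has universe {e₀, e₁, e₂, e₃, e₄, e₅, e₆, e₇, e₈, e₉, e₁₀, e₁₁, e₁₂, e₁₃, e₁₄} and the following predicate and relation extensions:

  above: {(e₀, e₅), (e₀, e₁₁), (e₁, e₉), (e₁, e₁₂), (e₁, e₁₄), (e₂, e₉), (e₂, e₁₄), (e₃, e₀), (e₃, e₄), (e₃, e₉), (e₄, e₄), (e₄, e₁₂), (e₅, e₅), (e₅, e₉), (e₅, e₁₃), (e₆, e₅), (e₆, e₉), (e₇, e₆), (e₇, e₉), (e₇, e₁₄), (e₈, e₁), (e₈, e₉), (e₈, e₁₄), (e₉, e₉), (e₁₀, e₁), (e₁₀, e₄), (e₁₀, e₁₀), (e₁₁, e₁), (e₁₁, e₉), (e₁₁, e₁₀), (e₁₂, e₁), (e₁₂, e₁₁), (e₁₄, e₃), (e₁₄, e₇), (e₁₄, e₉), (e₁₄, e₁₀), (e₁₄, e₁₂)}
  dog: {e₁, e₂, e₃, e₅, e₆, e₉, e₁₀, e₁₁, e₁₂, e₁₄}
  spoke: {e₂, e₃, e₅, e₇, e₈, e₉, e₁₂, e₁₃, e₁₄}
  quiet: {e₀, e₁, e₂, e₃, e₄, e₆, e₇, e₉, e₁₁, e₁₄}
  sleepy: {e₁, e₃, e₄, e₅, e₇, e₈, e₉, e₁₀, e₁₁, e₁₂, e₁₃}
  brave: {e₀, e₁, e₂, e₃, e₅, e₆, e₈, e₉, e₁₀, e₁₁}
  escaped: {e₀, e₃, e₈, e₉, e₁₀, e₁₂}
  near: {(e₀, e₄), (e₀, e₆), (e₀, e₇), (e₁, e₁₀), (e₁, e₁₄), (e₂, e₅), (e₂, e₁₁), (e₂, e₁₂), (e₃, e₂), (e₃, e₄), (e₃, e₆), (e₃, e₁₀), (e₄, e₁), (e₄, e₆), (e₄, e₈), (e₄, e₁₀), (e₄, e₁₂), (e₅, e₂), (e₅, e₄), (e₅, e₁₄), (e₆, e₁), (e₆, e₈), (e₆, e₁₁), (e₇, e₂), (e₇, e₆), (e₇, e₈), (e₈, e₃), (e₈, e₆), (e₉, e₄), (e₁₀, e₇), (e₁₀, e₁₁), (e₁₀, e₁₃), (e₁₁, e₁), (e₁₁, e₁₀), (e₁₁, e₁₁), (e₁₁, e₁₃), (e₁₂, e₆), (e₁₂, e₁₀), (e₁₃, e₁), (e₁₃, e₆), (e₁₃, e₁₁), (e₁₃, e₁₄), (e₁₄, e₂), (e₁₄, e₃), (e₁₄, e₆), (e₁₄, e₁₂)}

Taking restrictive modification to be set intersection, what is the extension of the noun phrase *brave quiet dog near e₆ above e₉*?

{e₃}

⟦near e₆⟧ = {x : ⟨x, e₆⟩ ∈ ⟦near⟧} = {e₀, e₃, e₄, e₇, e₈, e₁₂, e₁₃, e₁₄}
⟦above e₉⟧ = {x : ⟨x, e₉⟩ ∈ ⟦above⟧} = {e₁, e₂, e₃, e₅, e₆, e₇, e₈, e₉, e₁₁, e₁₄}
⟦dog⟧ = {e₁, e₂, e₃, e₅, e₆, e₉, e₁₀, e₁₁, e₁₂, e₁₄}
… ∩ ⟦near e₆⟧ = {e₁, e₂, e₃, e₅, e₆, e₉, e₁₀, e₁₁, e₁₂, e₁₄} ∩ {e₀, e₃, e₄, e₇, e₈, e₁₂, e₁₃, e₁₄} = {e₃, e₁₂, e₁₄}
… ∩ ⟦above e₉⟧ = {e₃, e₁₂, e₁₄} ∩ {e₁, e₂, e₃, e₅, e₆, e₇, e₈, e₉, e₁₁, e₁₄} = {e₃, e₁₄}
… ∩ ⟦brave⟧ = {e₃, e₁₄} ∩ {e₀, e₁, e₂, e₃, e₅, e₆, e₈, e₉, e₁₀, e₁₁} = {e₃}
… ∩ ⟦quiet⟧ = {e₃} ∩ {e₀, e₁, e₂, e₃, e₄, e₆, e₇, e₉, e₁₁, e₁₄} = {e₃}
So ⟦brave quiet dog near e₆ above e₉⟧ = {e₃}.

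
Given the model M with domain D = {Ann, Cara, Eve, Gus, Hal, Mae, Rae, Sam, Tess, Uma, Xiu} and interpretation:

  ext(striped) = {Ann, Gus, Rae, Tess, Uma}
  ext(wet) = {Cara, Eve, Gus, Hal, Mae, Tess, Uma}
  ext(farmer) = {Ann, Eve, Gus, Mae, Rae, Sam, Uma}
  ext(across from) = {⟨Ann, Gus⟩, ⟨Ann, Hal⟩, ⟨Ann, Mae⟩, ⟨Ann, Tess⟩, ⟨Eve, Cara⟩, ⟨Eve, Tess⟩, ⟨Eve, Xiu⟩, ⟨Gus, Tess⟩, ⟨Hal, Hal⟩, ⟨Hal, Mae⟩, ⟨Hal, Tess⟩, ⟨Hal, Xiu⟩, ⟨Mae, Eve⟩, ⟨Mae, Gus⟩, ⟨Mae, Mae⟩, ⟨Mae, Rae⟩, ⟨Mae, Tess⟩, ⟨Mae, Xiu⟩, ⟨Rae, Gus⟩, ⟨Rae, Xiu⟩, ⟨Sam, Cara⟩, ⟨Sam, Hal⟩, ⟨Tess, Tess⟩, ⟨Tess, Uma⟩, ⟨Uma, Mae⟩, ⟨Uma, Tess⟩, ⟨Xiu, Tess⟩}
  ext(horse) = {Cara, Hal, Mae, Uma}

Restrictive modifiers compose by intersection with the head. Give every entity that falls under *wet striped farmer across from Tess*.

⟦across from Tess⟧ = {x : ⟨x, Tess⟩ ∈ ⟦across from⟧} = {Ann, Eve, Gus, Hal, Mae, Tess, Uma, Xiu}
⟦farmer⟧ = {Ann, Eve, Gus, Mae, Rae, Sam, Uma}
… ∩ ⟦across from Tess⟧ = {Ann, Eve, Gus, Mae, Rae, Sam, Uma} ∩ {Ann, Eve, Gus, Hal, Mae, Tess, Uma, Xiu} = {Ann, Eve, Gus, Mae, Uma}
… ∩ ⟦wet⟧ = {Ann, Eve, Gus, Mae, Uma} ∩ {Cara, Eve, Gus, Hal, Mae, Tess, Uma} = {Eve, Gus, Mae, Uma}
… ∩ ⟦striped⟧ = {Eve, Gus, Mae, Uma} ∩ {Ann, Gus, Rae, Tess, Uma} = {Gus, Uma}
So ⟦wet striped farmer across from Tess⟧ = {Gus, Uma}.

{Gus, Uma}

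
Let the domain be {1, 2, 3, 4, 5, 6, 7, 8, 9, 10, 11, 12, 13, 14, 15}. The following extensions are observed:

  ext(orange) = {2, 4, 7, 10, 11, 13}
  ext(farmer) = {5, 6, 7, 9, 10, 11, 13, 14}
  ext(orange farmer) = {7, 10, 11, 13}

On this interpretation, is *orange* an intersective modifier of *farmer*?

yes

⟦orange⟧ ∩ ⟦farmer⟧ = {2, 4, 7, 10, 11, 13} ∩ {5, 6, 7, 9, 10, 11, 13, 14} = {7, 10, 11, 13}
Observed ⟦orange farmer⟧ = {7, 10, 11, 13}.
These coincide, so the modifier is intersective here.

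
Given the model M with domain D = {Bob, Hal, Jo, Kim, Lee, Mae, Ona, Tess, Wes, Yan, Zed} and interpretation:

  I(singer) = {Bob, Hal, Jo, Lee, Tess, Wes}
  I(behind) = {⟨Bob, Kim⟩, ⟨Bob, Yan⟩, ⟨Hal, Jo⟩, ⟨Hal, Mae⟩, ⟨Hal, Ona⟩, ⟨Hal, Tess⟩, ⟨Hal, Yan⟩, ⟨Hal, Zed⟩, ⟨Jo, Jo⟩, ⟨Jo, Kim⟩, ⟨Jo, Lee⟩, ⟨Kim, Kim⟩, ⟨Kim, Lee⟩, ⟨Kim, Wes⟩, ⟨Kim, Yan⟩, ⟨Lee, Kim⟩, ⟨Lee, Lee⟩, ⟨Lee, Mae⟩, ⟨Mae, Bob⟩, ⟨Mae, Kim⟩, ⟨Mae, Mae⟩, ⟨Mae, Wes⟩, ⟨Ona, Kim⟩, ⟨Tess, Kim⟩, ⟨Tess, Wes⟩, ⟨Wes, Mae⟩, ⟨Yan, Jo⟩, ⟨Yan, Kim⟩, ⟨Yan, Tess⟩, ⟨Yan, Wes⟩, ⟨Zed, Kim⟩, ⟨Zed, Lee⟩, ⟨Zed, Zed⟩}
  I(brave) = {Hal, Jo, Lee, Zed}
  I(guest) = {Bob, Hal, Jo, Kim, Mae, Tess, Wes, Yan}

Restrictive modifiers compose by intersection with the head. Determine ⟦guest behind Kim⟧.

⟦behind Kim⟧ = {x : ⟨x, Kim⟩ ∈ ⟦behind⟧} = {Bob, Jo, Kim, Lee, Mae, Ona, Tess, Yan, Zed}
⟦guest⟧ = {Bob, Hal, Jo, Kim, Mae, Tess, Wes, Yan}
… ∩ ⟦behind Kim⟧ = {Bob, Hal, Jo, Kim, Mae, Tess, Wes, Yan} ∩ {Bob, Jo, Kim, Lee, Mae, Ona, Tess, Yan, Zed} = {Bob, Jo, Kim, Mae, Tess, Yan}
So ⟦guest behind Kim⟧ = {Bob, Jo, Kim, Mae, Tess, Yan}.

{Bob, Jo, Kim, Mae, Tess, Yan}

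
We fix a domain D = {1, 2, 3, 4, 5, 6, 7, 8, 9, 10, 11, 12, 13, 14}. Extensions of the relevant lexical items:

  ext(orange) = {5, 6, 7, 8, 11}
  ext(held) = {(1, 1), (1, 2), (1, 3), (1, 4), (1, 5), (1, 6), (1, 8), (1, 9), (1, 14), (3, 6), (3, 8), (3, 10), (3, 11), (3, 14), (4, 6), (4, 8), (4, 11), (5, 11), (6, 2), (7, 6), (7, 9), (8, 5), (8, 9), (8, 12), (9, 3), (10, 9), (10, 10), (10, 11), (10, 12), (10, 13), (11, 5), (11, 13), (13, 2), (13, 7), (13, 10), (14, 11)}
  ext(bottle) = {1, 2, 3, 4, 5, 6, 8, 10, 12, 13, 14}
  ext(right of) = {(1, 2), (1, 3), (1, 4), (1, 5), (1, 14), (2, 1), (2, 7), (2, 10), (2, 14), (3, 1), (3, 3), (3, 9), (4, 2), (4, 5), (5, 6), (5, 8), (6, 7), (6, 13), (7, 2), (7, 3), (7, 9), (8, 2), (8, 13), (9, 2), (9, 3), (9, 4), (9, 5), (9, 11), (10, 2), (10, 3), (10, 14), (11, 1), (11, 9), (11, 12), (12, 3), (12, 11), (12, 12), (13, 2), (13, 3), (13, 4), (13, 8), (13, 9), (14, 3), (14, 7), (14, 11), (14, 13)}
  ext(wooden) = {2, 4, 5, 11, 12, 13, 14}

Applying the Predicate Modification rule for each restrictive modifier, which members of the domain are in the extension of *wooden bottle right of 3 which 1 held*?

⟦right of 3⟧ = {x : ⟨x, 3⟩ ∈ ⟦right of⟧} = {1, 3, 7, 9, 10, 12, 13, 14}
⟦which 1 held⟧ = {x : ⟨1, x⟩ ∈ ⟦held⟧} = {1, 2, 3, 4, 5, 6, 8, 9, 14}
⟦bottle⟧ = {1, 2, 3, 4, 5, 6, 8, 10, 12, 13, 14}
… ∩ ⟦right of 3⟧ = {1, 2, 3, 4, 5, 6, 8, 10, 12, 13, 14} ∩ {1, 3, 7, 9, 10, 12, 13, 14} = {1, 3, 10, 12, 13, 14}
… ∩ ⟦which 1 held⟧ = {1, 3, 10, 12, 13, 14} ∩ {1, 2, 3, 4, 5, 6, 8, 9, 14} = {1, 3, 14}
… ∩ ⟦wooden⟧ = {1, 3, 14} ∩ {2, 4, 5, 11, 12, 13, 14} = {14}
So ⟦wooden bottle right of 3 which 1 held⟧ = {14}.

{14}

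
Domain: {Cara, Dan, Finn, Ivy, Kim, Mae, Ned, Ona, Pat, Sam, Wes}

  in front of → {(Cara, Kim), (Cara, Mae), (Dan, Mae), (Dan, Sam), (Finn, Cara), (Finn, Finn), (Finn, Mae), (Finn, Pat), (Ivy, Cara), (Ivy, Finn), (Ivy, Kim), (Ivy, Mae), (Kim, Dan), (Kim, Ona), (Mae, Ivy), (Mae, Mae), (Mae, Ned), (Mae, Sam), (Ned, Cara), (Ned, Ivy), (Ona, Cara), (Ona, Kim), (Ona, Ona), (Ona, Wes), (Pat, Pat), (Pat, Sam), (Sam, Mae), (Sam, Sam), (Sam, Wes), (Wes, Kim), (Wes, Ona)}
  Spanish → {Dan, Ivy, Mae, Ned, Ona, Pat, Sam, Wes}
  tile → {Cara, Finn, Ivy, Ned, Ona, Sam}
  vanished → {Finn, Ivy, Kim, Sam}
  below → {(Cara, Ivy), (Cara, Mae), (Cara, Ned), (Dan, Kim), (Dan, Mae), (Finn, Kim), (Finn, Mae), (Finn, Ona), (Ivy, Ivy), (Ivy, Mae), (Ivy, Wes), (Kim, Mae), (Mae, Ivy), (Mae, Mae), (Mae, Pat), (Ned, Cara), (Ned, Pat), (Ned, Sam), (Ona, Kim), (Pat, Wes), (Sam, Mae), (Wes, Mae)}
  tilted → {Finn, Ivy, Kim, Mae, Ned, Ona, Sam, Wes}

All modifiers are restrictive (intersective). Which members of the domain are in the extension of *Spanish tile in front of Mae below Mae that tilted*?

{Ivy, Sam}

⟦in front of Mae⟧ = {x : ⟨x, Mae⟩ ∈ ⟦in front of⟧} = {Cara, Dan, Finn, Ivy, Mae, Sam}
⟦below Mae⟧ = {x : ⟨x, Mae⟩ ∈ ⟦below⟧} = {Cara, Dan, Finn, Ivy, Kim, Mae, Sam, Wes}
⟦that tilted⟧ = ⟦tilted⟧ = {Finn, Ivy, Kim, Mae, Ned, Ona, Sam, Wes}
⟦tile⟧ = {Cara, Finn, Ivy, Ned, Ona, Sam}
… ∩ ⟦in front of Mae⟧ = {Cara, Finn, Ivy, Ned, Ona, Sam} ∩ {Cara, Dan, Finn, Ivy, Mae, Sam} = {Cara, Finn, Ivy, Sam}
… ∩ ⟦below Mae⟧ = {Cara, Finn, Ivy, Sam} ∩ {Cara, Dan, Finn, Ivy, Kim, Mae, Sam, Wes} = {Cara, Finn, Ivy, Sam}
… ∩ ⟦that tilted⟧ = {Cara, Finn, Ivy, Sam} ∩ {Finn, Ivy, Kim, Mae, Ned, Ona, Sam, Wes} = {Finn, Ivy, Sam}
… ∩ ⟦Spanish⟧ = {Finn, Ivy, Sam} ∩ {Dan, Ivy, Mae, Ned, Ona, Pat, Sam, Wes} = {Ivy, Sam}
So ⟦Spanish tile in front of Mae below Mae that tilted⟧ = {Ivy, Sam}.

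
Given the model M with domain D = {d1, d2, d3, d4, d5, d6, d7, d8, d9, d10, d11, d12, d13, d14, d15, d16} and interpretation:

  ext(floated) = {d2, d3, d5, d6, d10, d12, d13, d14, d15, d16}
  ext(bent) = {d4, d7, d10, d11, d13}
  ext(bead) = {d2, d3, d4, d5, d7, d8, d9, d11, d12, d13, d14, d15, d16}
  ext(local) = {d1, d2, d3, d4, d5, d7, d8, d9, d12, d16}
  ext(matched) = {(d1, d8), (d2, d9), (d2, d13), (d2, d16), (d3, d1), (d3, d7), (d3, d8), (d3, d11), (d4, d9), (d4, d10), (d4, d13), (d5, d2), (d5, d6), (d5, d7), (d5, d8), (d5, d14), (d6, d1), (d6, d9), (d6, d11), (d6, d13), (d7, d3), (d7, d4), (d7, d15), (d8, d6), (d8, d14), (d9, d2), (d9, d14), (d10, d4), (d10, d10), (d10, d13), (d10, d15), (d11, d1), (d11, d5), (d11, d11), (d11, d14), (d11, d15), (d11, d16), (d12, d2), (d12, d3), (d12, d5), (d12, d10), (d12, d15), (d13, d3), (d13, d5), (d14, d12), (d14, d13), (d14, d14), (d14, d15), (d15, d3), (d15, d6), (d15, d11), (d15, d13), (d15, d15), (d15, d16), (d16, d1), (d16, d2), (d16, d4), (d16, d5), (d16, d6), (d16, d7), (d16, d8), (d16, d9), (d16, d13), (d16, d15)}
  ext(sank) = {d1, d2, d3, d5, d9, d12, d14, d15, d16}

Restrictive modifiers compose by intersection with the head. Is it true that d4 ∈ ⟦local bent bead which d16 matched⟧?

yes

⟦which d16 matched⟧ = {x : ⟨d16, x⟩ ∈ ⟦matched⟧} = {d1, d2, d4, d5, d6, d7, d8, d9, d13, d15}
⟦bead⟧ = {d2, d3, d4, d5, d7, d8, d9, d11, d12, d13, d14, d15, d16}
… ∩ ⟦which d16 matched⟧ = {d2, d3, d4, d5, d7, d8, d9, d11, d12, d13, d14, d15, d16} ∩ {d1, d2, d4, d5, d6, d7, d8, d9, d13, d15} = {d2, d4, d5, d7, d8, d9, d13, d15}
… ∩ ⟦local⟧ = {d2, d4, d5, d7, d8, d9, d13, d15} ∩ {d1, d2, d3, d4, d5, d7, d8, d9, d12, d16} = {d2, d4, d5, d7, d8, d9}
… ∩ ⟦bent⟧ = {d2, d4, d5, d7, d8, d9} ∩ {d4, d7, d10, d11, d13} = {d4, d7}
⟦local bent bead which d16 matched⟧ = {d4, d7}; d4 ∈ this set.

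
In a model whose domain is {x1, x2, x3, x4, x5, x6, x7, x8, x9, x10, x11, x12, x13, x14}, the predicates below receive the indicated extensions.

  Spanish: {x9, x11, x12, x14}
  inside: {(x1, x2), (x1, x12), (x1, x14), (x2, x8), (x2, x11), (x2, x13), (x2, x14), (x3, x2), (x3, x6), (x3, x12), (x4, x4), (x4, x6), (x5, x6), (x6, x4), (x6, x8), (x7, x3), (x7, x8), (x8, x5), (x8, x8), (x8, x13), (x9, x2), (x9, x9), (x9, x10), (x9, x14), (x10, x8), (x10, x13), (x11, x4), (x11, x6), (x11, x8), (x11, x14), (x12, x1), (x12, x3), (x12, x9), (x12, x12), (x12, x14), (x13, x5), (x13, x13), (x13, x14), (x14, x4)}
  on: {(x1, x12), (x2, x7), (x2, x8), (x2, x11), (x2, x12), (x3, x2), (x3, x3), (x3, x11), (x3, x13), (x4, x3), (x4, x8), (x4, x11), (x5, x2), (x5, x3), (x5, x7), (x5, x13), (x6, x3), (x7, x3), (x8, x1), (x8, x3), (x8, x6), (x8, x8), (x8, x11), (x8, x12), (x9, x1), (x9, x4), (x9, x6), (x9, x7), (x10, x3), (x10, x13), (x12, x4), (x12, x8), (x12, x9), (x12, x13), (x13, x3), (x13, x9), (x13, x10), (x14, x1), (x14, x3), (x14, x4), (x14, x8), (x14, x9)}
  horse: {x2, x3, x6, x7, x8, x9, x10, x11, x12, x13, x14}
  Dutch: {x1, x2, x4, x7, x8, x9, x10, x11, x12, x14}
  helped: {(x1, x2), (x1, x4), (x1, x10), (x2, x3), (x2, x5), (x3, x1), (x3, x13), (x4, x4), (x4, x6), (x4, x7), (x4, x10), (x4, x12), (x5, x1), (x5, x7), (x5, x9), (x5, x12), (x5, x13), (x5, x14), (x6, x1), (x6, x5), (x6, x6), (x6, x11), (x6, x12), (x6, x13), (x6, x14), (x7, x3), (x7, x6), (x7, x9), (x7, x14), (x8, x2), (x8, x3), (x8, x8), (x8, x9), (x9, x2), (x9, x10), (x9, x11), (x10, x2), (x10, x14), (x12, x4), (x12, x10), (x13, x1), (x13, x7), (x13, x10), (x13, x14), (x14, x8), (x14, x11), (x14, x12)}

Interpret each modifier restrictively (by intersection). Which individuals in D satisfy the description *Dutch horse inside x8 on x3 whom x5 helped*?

⟦inside x8⟧ = {x : ⟨x, x8⟩ ∈ ⟦inside⟧} = {x2, x6, x7, x8, x10, x11}
⟦on x3⟧ = {x : ⟨x, x3⟩ ∈ ⟦on⟧} = {x3, x4, x5, x6, x7, x8, x10, x13, x14}
⟦whom x5 helped⟧ = {x : ⟨x5, x⟩ ∈ ⟦helped⟧} = {x1, x7, x9, x12, x13, x14}
⟦horse⟧ = {x2, x3, x6, x7, x8, x9, x10, x11, x12, x13, x14}
… ∩ ⟦inside x8⟧ = {x2, x3, x6, x7, x8, x9, x10, x11, x12, x13, x14} ∩ {x2, x6, x7, x8, x10, x11} = {x2, x6, x7, x8, x10, x11}
… ∩ ⟦on x3⟧ = {x2, x6, x7, x8, x10, x11} ∩ {x3, x4, x5, x6, x7, x8, x10, x13, x14} = {x6, x7, x8, x10}
… ∩ ⟦whom x5 helped⟧ = {x6, x7, x8, x10} ∩ {x1, x7, x9, x12, x13, x14} = {x7}
… ∩ ⟦Dutch⟧ = {x7} ∩ {x1, x2, x4, x7, x8, x9, x10, x11, x12, x14} = {x7}
So ⟦Dutch horse inside x8 on x3 whom x5 helped⟧ = {x7}.

{x7}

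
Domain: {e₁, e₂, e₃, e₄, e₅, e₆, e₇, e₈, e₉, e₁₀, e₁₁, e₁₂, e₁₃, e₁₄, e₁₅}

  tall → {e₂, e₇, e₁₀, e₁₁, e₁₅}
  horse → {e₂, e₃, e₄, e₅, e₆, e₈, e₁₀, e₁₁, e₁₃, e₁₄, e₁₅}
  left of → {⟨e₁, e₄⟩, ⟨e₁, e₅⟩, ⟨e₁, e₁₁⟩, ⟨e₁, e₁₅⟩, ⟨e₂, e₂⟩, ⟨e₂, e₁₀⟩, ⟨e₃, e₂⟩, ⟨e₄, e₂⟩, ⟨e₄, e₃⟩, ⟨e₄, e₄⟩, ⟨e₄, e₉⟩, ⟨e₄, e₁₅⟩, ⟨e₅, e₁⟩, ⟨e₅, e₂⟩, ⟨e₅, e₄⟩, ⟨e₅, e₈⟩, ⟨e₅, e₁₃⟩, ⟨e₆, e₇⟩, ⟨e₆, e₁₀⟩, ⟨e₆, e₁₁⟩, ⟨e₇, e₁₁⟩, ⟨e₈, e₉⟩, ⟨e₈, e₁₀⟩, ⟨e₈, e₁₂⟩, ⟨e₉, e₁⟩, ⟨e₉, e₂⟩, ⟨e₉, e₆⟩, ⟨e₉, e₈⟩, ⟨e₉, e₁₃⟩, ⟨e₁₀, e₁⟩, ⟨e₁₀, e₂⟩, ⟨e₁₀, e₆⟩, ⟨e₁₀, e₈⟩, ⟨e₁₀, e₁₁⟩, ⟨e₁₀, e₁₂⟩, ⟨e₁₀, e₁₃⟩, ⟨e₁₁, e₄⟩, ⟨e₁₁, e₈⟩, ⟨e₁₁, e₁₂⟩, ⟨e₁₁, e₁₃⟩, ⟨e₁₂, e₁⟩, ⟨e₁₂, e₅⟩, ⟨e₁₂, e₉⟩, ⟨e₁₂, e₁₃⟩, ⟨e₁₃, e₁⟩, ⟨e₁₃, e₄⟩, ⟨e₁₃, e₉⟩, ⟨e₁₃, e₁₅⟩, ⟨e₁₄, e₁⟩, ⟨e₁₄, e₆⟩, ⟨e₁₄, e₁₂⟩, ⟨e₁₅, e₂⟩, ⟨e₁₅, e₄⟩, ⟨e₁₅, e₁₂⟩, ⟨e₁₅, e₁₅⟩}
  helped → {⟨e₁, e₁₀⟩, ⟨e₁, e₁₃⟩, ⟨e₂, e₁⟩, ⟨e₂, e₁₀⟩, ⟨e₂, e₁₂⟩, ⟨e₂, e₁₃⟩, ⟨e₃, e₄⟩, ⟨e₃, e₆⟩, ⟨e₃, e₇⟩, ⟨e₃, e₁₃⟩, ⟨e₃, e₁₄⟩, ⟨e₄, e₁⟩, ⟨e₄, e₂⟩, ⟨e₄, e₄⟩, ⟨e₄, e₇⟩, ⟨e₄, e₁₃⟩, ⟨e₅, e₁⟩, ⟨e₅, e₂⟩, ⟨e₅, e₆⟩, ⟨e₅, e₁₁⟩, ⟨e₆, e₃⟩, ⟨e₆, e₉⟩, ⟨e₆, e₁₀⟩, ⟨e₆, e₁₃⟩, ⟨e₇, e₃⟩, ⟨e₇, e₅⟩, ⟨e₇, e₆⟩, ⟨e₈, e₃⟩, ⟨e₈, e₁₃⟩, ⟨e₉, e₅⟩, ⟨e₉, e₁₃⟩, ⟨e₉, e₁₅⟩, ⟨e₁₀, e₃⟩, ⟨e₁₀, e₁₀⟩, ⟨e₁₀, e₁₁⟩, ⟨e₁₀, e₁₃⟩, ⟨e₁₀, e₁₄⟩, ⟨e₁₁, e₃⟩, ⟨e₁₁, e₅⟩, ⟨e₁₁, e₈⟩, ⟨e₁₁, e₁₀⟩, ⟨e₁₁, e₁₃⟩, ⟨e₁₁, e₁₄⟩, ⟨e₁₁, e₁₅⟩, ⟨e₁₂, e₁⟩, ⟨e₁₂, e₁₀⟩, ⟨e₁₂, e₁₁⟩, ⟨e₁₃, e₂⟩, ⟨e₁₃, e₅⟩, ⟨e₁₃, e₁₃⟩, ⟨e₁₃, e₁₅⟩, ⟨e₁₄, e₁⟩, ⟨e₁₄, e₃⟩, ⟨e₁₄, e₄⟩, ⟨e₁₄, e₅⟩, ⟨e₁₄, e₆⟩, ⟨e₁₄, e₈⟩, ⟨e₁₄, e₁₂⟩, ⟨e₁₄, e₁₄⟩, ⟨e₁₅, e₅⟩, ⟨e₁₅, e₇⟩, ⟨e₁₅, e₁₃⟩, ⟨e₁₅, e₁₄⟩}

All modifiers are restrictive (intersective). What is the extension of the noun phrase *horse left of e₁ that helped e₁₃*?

{e₁₀, e₁₃}

⟦left of e₁⟧ = {x : ⟨x, e₁⟩ ∈ ⟦left of⟧} = {e₅, e₉, e₁₀, e₁₂, e₁₃, e₁₄}
⟦that helped e₁₃⟧ = {x : ⟨x, e₁₃⟩ ∈ ⟦helped⟧} = {e₁, e₂, e₃, e₄, e₆, e₈, e₉, e₁₀, e₁₁, e₁₃, e₁₅}
⟦horse⟧ = {e₂, e₃, e₄, e₅, e₆, e₈, e₁₀, e₁₁, e₁₃, e₁₄, e₁₅}
… ∩ ⟦left of e₁⟧ = {e₂, e₃, e₄, e₅, e₆, e₈, e₁₀, e₁₁, e₁₃, e₁₄, e₁₅} ∩ {e₅, e₉, e₁₀, e₁₂, e₁₃, e₁₄} = {e₅, e₁₀, e₁₃, e₁₄}
… ∩ ⟦that helped e₁₃⟧ = {e₅, e₁₀, e₁₃, e₁₄} ∩ {e₁, e₂, e₃, e₄, e₆, e₈, e₉, e₁₀, e₁₁, e₁₃, e₁₅} = {e₁₀, e₁₃}
So ⟦horse left of e₁ that helped e₁₃⟧ = {e₁₀, e₁₃}.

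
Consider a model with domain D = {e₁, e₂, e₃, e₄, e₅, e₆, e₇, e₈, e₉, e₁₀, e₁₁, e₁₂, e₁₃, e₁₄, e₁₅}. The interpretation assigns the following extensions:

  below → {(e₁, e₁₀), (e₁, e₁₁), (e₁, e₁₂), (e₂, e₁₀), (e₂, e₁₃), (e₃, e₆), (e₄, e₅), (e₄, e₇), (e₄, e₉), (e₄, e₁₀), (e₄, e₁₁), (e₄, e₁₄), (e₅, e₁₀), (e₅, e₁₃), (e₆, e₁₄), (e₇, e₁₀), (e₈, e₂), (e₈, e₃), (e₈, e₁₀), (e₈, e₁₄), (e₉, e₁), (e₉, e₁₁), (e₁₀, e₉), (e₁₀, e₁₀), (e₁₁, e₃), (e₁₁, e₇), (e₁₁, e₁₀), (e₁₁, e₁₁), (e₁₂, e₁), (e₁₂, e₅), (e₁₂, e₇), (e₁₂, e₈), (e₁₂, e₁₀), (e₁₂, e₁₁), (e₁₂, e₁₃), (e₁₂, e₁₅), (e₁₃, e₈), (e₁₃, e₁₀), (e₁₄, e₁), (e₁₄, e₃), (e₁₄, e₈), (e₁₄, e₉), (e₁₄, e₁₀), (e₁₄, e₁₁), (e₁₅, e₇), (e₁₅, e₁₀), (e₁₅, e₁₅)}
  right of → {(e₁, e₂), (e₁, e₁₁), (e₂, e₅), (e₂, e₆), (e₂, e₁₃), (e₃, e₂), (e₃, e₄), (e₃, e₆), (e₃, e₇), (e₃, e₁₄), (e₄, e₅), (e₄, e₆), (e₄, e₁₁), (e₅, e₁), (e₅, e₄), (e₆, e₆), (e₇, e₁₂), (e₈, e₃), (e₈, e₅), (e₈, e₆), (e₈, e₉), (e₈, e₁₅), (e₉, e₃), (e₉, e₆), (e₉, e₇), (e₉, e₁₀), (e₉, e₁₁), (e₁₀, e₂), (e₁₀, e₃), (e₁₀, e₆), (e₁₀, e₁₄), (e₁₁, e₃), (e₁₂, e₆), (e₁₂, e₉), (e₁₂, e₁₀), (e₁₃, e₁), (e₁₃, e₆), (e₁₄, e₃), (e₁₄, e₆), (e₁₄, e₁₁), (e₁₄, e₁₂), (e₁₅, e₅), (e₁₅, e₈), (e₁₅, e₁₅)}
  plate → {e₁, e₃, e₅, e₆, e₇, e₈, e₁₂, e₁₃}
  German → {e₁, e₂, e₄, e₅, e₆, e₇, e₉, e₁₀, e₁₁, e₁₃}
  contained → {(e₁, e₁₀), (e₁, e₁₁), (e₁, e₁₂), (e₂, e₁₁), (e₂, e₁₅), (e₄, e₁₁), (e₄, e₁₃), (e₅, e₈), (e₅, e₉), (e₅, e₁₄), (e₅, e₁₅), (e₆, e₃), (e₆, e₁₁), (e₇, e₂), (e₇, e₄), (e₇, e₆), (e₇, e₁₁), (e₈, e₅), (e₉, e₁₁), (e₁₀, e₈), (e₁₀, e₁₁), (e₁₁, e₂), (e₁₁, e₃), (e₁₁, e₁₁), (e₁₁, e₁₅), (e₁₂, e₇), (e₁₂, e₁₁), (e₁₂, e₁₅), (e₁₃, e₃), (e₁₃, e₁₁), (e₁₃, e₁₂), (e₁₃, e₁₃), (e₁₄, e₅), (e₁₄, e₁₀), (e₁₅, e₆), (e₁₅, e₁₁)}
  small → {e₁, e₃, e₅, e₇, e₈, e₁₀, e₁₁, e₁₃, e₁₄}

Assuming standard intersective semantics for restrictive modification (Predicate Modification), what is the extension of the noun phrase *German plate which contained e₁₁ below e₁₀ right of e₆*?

{e₁₃}

⟦which contained e₁₁⟧ = {x : ⟨x, e₁₁⟩ ∈ ⟦contained⟧} = {e₁, e₂, e₄, e₆, e₇, e₉, e₁₀, e₁₁, e₁₂, e₁₃, e₁₅}
⟦below e₁₀⟧ = {x : ⟨x, e₁₀⟩ ∈ ⟦below⟧} = {e₁, e₂, e₄, e₅, e₇, e₈, e₁₀, e₁₁, e₁₂, e₁₃, e₁₄, e₁₅}
⟦right of e₆⟧ = {x : ⟨x, e₆⟩ ∈ ⟦right of⟧} = {e₂, e₃, e₄, e₆, e₈, e₉, e₁₀, e₁₂, e₁₃, e₁₄}
⟦plate⟧ = {e₁, e₃, e₅, e₆, e₇, e₈, e₁₂, e₁₃}
… ∩ ⟦which contained e₁₁⟧ = {e₁, e₃, e₅, e₆, e₇, e₈, e₁₂, e₁₃} ∩ {e₁, e₂, e₄, e₆, e₇, e₉, e₁₀, e₁₁, e₁₂, e₁₃, e₁₅} = {e₁, e₆, e₇, e₁₂, e₁₃}
… ∩ ⟦below e₁₀⟧ = {e₁, e₆, e₇, e₁₂, e₁₃} ∩ {e₁, e₂, e₄, e₅, e₇, e₈, e₁₀, e₁₁, e₁₂, e₁₃, e₁₄, e₁₅} = {e₁, e₇, e₁₂, e₁₃}
… ∩ ⟦right of e₆⟧ = {e₁, e₇, e₁₂, e₁₃} ∩ {e₂, e₃, e₄, e₆, e₈, e₉, e₁₀, e₁₂, e₁₃, e₁₄} = {e₁₂, e₁₃}
… ∩ ⟦German⟧ = {e₁₂, e₁₃} ∩ {e₁, e₂, e₄, e₅, e₆, e₇, e₉, e₁₀, e₁₁, e₁₃} = {e₁₃}
So ⟦German plate which contained e₁₁ below e₁₀ right of e₆⟧ = {e₁₃}.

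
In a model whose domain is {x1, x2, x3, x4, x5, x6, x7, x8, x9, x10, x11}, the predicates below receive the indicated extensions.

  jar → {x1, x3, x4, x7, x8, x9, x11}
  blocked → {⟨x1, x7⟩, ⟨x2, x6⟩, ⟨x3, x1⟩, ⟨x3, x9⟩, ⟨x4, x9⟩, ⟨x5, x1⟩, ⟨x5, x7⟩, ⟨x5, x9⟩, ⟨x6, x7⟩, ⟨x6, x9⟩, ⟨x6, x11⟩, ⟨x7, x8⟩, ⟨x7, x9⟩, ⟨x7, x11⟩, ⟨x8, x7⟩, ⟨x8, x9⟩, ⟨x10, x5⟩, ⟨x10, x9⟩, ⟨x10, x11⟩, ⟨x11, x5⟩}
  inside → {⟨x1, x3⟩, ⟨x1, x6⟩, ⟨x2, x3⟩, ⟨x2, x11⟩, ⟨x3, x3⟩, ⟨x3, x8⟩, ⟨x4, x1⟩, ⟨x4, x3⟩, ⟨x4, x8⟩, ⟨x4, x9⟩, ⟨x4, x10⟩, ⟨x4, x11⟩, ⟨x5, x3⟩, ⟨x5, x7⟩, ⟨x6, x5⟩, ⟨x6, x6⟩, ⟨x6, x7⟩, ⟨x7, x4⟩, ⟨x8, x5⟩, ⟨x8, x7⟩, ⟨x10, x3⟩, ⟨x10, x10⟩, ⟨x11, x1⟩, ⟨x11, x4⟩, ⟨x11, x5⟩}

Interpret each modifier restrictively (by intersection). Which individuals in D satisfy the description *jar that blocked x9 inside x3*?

{x3, x4}

⟦that blocked x9⟧ = {x : ⟨x, x9⟩ ∈ ⟦blocked⟧} = {x3, x4, x5, x6, x7, x8, x10}
⟦inside x3⟧ = {x : ⟨x, x3⟩ ∈ ⟦inside⟧} = {x1, x2, x3, x4, x5, x10}
⟦jar⟧ = {x1, x3, x4, x7, x8, x9, x11}
… ∩ ⟦that blocked x9⟧ = {x1, x3, x4, x7, x8, x9, x11} ∩ {x3, x4, x5, x6, x7, x8, x10} = {x3, x4, x7, x8}
… ∩ ⟦inside x3⟧ = {x3, x4, x7, x8} ∩ {x1, x2, x3, x4, x5, x10} = {x3, x4}
So ⟦jar that blocked x9 inside x3⟧ = {x3, x4}.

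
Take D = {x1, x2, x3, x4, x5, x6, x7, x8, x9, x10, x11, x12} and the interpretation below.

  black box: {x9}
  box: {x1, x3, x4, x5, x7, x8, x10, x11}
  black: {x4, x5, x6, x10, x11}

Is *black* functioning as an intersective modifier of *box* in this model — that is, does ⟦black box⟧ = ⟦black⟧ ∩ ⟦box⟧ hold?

no

⟦black⟧ ∩ ⟦box⟧ = {x4, x5, x6, x10, x11} ∩ {x1, x3, x4, x5, x7, x8, x10, x11} = {x4, x5, x10, x11}
Observed ⟦black box⟧ = {x9}.
These differ, so the modifier is not intersective in this model.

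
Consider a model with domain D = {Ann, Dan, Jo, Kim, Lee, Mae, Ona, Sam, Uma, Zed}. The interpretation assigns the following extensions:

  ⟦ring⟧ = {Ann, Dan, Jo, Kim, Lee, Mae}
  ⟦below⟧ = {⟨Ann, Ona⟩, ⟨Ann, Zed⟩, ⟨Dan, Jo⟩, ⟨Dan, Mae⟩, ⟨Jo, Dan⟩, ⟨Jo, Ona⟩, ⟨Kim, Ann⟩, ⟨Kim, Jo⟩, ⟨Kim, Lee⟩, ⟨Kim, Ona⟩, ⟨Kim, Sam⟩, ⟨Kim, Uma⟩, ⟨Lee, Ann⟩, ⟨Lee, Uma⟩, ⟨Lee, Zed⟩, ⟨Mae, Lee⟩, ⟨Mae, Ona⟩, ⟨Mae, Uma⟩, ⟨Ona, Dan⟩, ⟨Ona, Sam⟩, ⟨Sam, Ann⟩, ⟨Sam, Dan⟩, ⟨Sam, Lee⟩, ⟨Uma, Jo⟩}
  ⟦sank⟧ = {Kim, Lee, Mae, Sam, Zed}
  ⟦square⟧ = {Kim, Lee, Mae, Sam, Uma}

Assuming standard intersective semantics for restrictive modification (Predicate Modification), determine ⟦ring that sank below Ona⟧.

⟦that sank⟧ = ⟦sank⟧ = {Kim, Lee, Mae, Sam, Zed}
⟦below Ona⟧ = {x : ⟨x, Ona⟩ ∈ ⟦below⟧} = {Ann, Jo, Kim, Mae}
⟦ring⟧ = {Ann, Dan, Jo, Kim, Lee, Mae}
… ∩ ⟦that sank⟧ = {Ann, Dan, Jo, Kim, Lee, Mae} ∩ {Kim, Lee, Mae, Sam, Zed} = {Kim, Lee, Mae}
… ∩ ⟦below Ona⟧ = {Kim, Lee, Mae} ∩ {Ann, Jo, Kim, Mae} = {Kim, Mae}
So ⟦ring that sank below Ona⟧ = {Kim, Mae}.

{Kim, Mae}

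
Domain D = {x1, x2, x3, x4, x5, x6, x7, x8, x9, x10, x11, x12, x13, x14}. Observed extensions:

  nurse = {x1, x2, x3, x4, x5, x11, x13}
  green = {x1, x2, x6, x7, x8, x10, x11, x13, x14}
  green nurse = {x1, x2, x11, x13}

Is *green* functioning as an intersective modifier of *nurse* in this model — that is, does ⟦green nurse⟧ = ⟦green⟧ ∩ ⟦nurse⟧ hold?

yes

⟦green⟧ ∩ ⟦nurse⟧ = {x1, x2, x6, x7, x8, x10, x11, x13, x14} ∩ {x1, x2, x3, x4, x5, x11, x13} = {x1, x2, x11, x13}
Observed ⟦green nurse⟧ = {x1, x2, x11, x13}.
These coincide, so the modifier is intersective here.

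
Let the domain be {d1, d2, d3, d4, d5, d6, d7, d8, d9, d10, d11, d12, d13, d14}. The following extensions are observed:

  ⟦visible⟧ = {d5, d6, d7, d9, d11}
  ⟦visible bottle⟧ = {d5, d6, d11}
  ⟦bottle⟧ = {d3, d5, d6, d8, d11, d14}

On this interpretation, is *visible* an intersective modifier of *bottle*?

yes

⟦visible⟧ ∩ ⟦bottle⟧ = {d5, d6, d7, d9, d11} ∩ {d3, d5, d6, d8, d11, d14} = {d5, d6, d11}
Observed ⟦visible bottle⟧ = {d5, d6, d11}.
These coincide, so the modifier is intersective here.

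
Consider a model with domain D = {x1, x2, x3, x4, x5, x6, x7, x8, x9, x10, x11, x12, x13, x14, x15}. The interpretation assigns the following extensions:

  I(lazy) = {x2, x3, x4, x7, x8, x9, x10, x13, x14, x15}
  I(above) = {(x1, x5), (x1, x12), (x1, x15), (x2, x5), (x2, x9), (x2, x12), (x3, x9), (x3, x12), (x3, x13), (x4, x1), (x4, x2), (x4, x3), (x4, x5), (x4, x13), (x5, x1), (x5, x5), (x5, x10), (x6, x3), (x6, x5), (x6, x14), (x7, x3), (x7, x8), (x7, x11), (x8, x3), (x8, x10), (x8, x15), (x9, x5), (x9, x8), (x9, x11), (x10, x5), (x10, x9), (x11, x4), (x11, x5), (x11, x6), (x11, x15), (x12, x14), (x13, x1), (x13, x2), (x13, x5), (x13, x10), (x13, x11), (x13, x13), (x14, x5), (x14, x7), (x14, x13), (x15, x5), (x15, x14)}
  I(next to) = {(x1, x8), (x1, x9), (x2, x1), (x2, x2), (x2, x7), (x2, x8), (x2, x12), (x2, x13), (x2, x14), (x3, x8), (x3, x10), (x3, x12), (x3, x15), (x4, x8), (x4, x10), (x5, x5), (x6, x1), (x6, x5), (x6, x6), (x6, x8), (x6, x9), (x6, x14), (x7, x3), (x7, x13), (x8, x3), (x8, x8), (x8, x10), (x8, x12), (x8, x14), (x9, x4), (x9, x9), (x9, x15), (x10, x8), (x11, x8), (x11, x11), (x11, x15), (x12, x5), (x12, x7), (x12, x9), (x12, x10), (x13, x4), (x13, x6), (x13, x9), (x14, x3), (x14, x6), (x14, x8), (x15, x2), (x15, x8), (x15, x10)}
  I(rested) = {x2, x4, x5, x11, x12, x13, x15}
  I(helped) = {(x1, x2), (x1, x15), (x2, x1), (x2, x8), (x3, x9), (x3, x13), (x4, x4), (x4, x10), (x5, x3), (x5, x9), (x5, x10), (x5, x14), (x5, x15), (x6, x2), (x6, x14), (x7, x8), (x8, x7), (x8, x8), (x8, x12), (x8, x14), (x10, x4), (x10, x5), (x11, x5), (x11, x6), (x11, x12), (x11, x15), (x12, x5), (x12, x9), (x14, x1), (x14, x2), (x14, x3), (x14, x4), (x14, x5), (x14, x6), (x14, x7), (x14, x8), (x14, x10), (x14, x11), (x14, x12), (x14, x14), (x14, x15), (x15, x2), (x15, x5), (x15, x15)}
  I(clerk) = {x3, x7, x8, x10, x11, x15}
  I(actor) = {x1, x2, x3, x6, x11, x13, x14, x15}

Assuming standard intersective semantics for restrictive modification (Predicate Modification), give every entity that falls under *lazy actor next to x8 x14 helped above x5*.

{x2, x14, x15}

⟦next to x8⟧ = {x : ⟨x, x8⟩ ∈ ⟦next to⟧} = {x1, x2, x3, x4, x6, x8, x10, x11, x14, x15}
⟦x14 helped⟧ = {x : ⟨x14, x⟩ ∈ ⟦helped⟧} = {x1, x2, x3, x4, x5, x6, x7, x8, x10, x11, x12, x14, x15}
⟦above x5⟧ = {x : ⟨x, x5⟩ ∈ ⟦above⟧} = {x1, x2, x4, x5, x6, x9, x10, x11, x13, x14, x15}
⟦actor⟧ = {x1, x2, x3, x6, x11, x13, x14, x15}
… ∩ ⟦next to x8⟧ = {x1, x2, x3, x6, x11, x13, x14, x15} ∩ {x1, x2, x3, x4, x6, x8, x10, x11, x14, x15} = {x1, x2, x3, x6, x11, x14, x15}
… ∩ ⟦x14 helped⟧ = {x1, x2, x3, x6, x11, x14, x15} ∩ {x1, x2, x3, x4, x5, x6, x7, x8, x10, x11, x12, x14, x15} = {x1, x2, x3, x6, x11, x14, x15}
… ∩ ⟦above x5⟧ = {x1, x2, x3, x6, x11, x14, x15} ∩ {x1, x2, x4, x5, x6, x9, x10, x11, x13, x14, x15} = {x1, x2, x6, x11, x14, x15}
… ∩ ⟦lazy⟧ = {x1, x2, x6, x11, x14, x15} ∩ {x2, x3, x4, x7, x8, x9, x10, x13, x14, x15} = {x2, x14, x15}
So ⟦lazy actor next to x8 x14 helped above x5⟧ = {x2, x14, x15}.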